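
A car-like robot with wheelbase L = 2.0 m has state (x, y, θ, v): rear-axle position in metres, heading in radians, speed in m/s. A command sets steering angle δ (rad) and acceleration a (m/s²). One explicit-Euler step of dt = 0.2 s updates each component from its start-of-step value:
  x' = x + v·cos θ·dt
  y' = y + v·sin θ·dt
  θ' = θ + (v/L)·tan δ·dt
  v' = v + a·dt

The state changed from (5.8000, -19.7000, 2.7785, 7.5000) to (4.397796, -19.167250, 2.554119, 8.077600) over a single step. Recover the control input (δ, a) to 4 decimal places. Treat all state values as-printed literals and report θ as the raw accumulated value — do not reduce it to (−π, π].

a = (v'−v)/dt = (0.577600)/0.2 = 2.8880
Δθ = θ'−θ = -0.224381;  (v·dt/L) = 7.5000·0.2/2.0 = 0.750000
tan δ = Δθ·L/(v·dt) = -0.299175  →  δ = -0.2907

δ = -0.2907, a = 2.8880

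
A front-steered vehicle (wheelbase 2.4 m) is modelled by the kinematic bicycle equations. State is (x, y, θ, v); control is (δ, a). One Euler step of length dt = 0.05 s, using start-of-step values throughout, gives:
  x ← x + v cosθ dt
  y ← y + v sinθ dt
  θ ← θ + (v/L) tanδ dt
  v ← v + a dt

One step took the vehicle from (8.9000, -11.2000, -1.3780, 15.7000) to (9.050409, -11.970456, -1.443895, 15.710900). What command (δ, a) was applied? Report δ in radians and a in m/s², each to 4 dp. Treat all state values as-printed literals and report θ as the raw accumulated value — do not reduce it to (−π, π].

a = (v'−v)/dt = (0.010900)/0.05 = 0.2180
Δθ = θ'−θ = -0.065895;  (v·dt/L) = 15.7000·0.05/2.4 = 0.327083
tan δ = Δθ·L/(v·dt) = -0.201462  →  δ = -0.1988

δ = -0.1988, a = 0.2180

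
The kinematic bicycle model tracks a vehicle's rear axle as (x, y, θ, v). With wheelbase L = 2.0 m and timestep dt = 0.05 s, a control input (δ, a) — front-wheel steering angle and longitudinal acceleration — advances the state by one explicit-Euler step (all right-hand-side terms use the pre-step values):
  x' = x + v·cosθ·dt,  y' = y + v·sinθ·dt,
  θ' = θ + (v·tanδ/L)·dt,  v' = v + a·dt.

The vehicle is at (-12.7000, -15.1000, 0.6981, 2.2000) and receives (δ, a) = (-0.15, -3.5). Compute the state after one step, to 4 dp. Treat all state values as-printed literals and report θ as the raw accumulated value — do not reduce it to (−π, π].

(-12.6157, -15.0293, 0.6898, 2.0250)

x' = -12.7000 + 2.2000·cos(0.6981)·0.05 = -12.6157
y' = -15.1000 + 2.2000·sin(0.6981)·0.05 = -15.0293
θ' = 0.6981 + (2.2000/2.0)·tan(-0.15)·0.05 = 0.6898
v' = 2.2000 − 3.5000·0.05 = 2.0250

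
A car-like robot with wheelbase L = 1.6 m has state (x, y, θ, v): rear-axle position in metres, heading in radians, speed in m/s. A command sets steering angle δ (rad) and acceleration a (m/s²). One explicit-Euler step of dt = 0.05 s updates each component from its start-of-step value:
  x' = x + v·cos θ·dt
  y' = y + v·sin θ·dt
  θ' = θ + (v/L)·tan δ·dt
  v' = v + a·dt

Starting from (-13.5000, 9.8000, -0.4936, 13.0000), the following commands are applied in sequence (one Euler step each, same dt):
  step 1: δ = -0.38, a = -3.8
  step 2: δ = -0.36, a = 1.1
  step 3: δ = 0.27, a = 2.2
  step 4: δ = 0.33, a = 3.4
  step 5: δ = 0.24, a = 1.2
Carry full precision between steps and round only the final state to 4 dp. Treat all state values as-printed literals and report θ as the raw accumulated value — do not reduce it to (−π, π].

(-10.9186, 7.8744, -0.4559, 13.2050)

after step 1 (δ=-0.38, a=-3.8): (-12.927589, 9.492031, -0.655861, 12.810000)
after step 2 (δ=-0.36, a=1.1): (-12.419978, 9.101427, -0.806540, 12.865000)
after step 3 (δ=0.27, a=2.2): (-11.974849, 8.637066, -0.695275, 12.975000)
after step 4 (δ=0.33, a=3.4): (-11.476688, 8.221479, -0.556392, 13.145000)
after step 5 (δ=0.24, a=1.2): (-10.918573, 7.874369, -0.455867, 13.205000)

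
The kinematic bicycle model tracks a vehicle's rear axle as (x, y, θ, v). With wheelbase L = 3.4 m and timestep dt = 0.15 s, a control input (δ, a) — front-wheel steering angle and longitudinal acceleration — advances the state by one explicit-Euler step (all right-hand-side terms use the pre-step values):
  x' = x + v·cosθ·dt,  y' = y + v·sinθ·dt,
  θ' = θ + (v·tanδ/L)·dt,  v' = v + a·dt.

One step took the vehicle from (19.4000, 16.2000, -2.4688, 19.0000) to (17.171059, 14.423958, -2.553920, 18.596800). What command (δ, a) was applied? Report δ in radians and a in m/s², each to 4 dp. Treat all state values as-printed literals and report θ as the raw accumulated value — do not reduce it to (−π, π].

a = (v'−v)/dt = (-0.403200)/0.15 = -2.6880
Δθ = θ'−θ = -0.085120;  (v·dt/L) = 19.0000·0.15/3.4 = 0.838235
tan δ = Δθ·L/(v·dt) = -0.101547  →  δ = -0.1012

δ = -0.1012, a = -2.6880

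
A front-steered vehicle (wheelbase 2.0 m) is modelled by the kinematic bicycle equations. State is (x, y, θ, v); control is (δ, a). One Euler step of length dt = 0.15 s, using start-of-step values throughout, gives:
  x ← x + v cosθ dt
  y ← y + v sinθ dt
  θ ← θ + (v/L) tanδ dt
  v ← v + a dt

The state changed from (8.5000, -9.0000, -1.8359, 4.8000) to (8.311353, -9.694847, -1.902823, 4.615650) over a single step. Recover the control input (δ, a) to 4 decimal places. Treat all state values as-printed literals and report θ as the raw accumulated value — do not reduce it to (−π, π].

δ = -0.1838, a = -1.2290

a = (v'−v)/dt = (-0.184350)/0.15 = -1.2290
Δθ = θ'−θ = -0.066923;  (v·dt/L) = 4.8000·0.15/2.0 = 0.360000
tan δ = Δθ·L/(v·dt) = -0.185897  →  δ = -0.1838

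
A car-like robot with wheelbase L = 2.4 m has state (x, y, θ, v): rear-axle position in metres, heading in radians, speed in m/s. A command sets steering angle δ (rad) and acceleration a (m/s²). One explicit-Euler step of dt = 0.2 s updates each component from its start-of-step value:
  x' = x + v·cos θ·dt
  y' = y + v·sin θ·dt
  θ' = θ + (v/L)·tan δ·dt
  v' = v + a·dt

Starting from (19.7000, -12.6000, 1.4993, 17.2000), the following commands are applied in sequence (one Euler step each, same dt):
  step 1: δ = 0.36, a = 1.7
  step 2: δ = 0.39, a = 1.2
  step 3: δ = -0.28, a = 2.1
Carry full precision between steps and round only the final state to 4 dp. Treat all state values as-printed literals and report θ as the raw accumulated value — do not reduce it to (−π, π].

after step 1 (δ=0.36, a=1.7): (19.945738, -9.168788, 2.038811, 17.540000)
after step 2 (δ=0.39, a=1.2): (18.363226, -6.038019, 2.639636, 17.780000)
after step 3 (δ=-0.28, a=2.1): (15.245884, -4.327079, 2.213576, 18.200000)

(15.2459, -4.3271, 2.2136, 18.2000)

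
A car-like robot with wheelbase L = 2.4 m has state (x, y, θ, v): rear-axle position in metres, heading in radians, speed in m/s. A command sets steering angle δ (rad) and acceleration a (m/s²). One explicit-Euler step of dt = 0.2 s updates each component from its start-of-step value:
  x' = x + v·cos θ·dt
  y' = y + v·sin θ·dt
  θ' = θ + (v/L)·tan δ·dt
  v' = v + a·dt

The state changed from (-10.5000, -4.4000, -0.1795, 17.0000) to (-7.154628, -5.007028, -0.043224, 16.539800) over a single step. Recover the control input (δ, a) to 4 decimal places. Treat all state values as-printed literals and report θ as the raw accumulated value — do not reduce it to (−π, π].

a = (v'−v)/dt = (-0.460200)/0.2 = -2.3010
Δθ = θ'−θ = 0.136276;  (v·dt/L) = 17.0000·0.2/2.4 = 1.416667
tan δ = Δθ·L/(v·dt) = 0.096195  →  δ = 0.0959

δ = 0.0959, a = -2.3010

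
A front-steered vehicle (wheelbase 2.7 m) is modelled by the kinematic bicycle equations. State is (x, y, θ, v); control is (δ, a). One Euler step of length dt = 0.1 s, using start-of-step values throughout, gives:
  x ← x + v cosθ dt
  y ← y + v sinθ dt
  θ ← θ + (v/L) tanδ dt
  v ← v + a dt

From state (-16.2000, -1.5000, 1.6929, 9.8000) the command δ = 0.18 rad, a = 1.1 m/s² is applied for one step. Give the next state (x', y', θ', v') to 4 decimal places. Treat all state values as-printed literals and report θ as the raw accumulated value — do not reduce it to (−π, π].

x' = -16.2000 + 9.8000·cos(1.6929)·0.1 = -16.3194
y' = -1.5000 + 9.8000·sin(1.6929)·0.1 = -0.5273
θ' = 1.6929 + (9.8000/2.7)·tan(0.18)·0.1 = 1.7589
v' = 9.8000 + 1.1000·0.1 = 9.9100

(-16.3194, -0.5273, 1.7589, 9.9100)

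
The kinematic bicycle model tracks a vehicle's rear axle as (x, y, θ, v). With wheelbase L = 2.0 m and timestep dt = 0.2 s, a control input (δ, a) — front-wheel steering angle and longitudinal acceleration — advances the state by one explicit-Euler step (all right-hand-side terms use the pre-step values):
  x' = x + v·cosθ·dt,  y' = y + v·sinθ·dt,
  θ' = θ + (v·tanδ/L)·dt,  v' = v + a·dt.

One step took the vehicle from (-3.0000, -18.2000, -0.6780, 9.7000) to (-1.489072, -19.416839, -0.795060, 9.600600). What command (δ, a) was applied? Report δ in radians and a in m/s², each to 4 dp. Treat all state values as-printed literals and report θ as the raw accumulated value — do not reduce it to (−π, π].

δ = -0.1201, a = -0.4970

a = (v'−v)/dt = (-0.099400)/0.2 = -0.4970
Δθ = θ'−θ = -0.117060;  (v·dt/L) = 9.7000·0.2/2.0 = 0.970000
tan δ = Δθ·L/(v·dt) = -0.120680  →  δ = -0.1201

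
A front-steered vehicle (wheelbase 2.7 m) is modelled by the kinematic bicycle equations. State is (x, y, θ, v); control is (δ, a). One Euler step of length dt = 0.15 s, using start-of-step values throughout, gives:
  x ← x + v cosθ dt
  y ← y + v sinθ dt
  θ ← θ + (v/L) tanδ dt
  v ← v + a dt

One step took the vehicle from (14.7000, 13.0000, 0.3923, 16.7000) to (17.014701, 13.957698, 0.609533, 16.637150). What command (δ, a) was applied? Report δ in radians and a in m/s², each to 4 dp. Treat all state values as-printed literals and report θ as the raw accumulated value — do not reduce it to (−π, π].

δ = 0.2300, a = -0.4190

a = (v'−v)/dt = (-0.062850)/0.15 = -0.4190
Δθ = θ'−θ = 0.217233;  (v·dt/L) = 16.7000·0.15/2.7 = 0.927778
tan δ = Δθ·L/(v·dt) = 0.234143  →  δ = 0.2300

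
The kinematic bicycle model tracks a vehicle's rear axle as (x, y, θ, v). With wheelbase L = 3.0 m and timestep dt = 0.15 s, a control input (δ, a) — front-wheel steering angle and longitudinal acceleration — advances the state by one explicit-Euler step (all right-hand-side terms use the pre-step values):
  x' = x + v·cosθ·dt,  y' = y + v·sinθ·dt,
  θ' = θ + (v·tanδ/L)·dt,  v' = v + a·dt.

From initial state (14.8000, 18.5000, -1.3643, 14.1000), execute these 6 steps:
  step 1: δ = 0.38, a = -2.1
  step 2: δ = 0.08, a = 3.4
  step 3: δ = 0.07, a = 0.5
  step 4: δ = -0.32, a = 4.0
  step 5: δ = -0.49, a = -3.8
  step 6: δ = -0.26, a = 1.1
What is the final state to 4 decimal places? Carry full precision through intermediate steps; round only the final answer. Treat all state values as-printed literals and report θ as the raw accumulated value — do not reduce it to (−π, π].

after step 1 (δ=0.38, a=-2.1): (15.233643, 16.429933, -1.082714, 13.785000)
after step 2 (δ=0.08, a=3.4): (16.203279, 14.603626, -1.027456, 14.295000)
after step 3 (δ=0.07, a=0.5): (17.311852, 12.768177, -0.977342, 14.370000)
after step 4 (δ=-0.32, a=4.0): (18.517268, 10.981238, -1.215445, 14.970000)
after step 5 (δ=-0.49, a=-3.8): (19.298522, 8.876027, -1.614686, 14.400000)
after step 6 (δ=-0.26, a=1.1): (19.203751, 6.718107, -1.806222, 14.565000)

(19.2038, 6.7181, -1.8062, 14.5650)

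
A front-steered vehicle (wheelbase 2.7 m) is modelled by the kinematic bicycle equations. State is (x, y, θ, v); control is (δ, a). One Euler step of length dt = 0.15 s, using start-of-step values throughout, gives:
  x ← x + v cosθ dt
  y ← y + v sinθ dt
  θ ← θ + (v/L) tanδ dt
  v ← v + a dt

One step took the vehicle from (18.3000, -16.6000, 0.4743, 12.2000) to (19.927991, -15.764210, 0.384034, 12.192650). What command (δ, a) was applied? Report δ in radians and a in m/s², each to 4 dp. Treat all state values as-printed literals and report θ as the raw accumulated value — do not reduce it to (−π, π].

δ = -0.1324, a = -0.0490

a = (v'−v)/dt = (-0.007350)/0.15 = -0.0490
Δθ = θ'−θ = -0.090266;  (v·dt/L) = 12.2000·0.15/2.7 = 0.677778
tan δ = Δθ·L/(v·dt) = -0.133179  →  δ = -0.1324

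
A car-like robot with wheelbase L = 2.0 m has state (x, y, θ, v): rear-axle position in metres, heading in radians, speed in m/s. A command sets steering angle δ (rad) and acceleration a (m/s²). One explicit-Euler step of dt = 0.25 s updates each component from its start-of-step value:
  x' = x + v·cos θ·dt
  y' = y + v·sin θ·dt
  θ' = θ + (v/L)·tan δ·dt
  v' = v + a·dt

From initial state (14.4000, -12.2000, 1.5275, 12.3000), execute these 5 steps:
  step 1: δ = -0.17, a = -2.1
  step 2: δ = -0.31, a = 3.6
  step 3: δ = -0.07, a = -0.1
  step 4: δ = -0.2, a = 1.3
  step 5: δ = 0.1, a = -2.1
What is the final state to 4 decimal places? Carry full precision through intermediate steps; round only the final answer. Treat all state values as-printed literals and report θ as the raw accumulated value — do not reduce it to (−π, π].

(23.1412, -0.9312, 0.5232, 12.4500)

after step 1 (δ=-0.17, a=-2.1): (14.533095, -9.127882, 1.263578, 11.775000)
after step 2 (δ=-0.31, a=3.6): (15.423310, -6.321963, 0.792096, 12.675000)
after step 3 (δ=-0.07, a=-0.1): (17.648898, -4.066362, 0.681008, 12.650000)
after step 4 (δ=-0.2, a=1.3): (20.105967, -2.075327, 0.360473, 12.975000)
after step 5 (δ=0.1, a=-2.1): (23.141242, -0.931203, 0.523203, 12.450000)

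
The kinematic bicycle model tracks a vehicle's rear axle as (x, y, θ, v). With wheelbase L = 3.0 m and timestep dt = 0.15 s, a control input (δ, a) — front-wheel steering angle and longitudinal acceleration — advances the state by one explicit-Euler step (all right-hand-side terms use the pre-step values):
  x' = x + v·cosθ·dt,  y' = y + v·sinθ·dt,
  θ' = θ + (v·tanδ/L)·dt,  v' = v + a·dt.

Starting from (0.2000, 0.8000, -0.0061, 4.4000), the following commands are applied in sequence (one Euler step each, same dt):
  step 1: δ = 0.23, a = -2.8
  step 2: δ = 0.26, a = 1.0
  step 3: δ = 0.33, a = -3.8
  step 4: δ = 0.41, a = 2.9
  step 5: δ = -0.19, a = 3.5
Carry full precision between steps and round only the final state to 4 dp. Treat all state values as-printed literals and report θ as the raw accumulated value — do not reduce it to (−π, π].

(3.1804, 1.1200, 0.2080, 4.5200)

after step 1 (δ=0.23, a=-2.8): (0.859988, 0.795974, 0.045412, 3.980000)
after step 2 (δ=0.26, a=1.0): (1.456372, 0.823075, 0.098350, 4.130000)
after step 3 (δ=0.33, a=-3.8): (2.072879, 0.883905, 0.169081, 3.560000)
after step 4 (δ=0.41, a=2.9): (2.599264, 0.973765, 0.246446, 3.995000)
after step 5 (δ=-0.19, a=3.5): (3.180408, 1.119957, 0.208030, 4.520000)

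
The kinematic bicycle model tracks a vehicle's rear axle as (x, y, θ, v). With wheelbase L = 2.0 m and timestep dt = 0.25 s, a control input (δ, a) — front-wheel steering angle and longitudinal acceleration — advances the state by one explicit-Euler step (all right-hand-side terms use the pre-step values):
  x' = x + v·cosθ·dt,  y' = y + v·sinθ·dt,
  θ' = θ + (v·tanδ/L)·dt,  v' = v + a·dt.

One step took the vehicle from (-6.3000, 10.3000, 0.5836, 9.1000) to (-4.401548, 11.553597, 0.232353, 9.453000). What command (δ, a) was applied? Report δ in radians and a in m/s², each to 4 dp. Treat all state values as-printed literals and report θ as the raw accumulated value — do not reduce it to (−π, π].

δ = -0.2995, a = 1.4120

a = (v'−v)/dt = (0.353000)/0.25 = 1.4120
Δθ = θ'−θ = -0.351247;  (v·dt/L) = 9.1000·0.25/2.0 = 1.137500
tan δ = Δθ·L/(v·dt) = -0.308789  →  δ = -0.2995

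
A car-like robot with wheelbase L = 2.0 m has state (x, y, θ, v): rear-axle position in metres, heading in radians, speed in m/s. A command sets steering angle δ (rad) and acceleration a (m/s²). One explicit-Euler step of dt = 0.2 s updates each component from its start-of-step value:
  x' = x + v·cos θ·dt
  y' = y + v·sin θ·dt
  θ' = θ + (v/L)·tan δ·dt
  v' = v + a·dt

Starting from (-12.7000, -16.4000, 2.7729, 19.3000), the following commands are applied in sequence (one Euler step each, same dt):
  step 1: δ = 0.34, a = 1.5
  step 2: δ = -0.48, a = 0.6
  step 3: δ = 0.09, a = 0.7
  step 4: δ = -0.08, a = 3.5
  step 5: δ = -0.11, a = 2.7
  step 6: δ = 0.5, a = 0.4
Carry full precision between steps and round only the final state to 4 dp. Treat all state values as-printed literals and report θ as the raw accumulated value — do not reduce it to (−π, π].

(-32.2112, -5.7033, 3.3796, 21.1800)

after step 1 (δ=0.34, a=1.5): (-16.300605, -15.008870, 3.455612, 19.600000)
after step 2 (δ=-0.48, a=0.6): (-20.028916, -16.219696, 2.435215, 19.720000)
after step 3 (δ=0.09, a=0.7): (-23.029188, -13.659715, 2.613176, 19.860000)
after step 4 (δ=-0.08, a=3.5): (-26.459432, -11.657164, 2.453956, 20.560000)
after step 5 (δ=-0.11, a=2.7): (-29.636972, -9.047225, 2.226879, 21.100000)
after step 6 (δ=0.5, a=0.4): (-32.211247, -5.703348, 3.379577, 21.180000)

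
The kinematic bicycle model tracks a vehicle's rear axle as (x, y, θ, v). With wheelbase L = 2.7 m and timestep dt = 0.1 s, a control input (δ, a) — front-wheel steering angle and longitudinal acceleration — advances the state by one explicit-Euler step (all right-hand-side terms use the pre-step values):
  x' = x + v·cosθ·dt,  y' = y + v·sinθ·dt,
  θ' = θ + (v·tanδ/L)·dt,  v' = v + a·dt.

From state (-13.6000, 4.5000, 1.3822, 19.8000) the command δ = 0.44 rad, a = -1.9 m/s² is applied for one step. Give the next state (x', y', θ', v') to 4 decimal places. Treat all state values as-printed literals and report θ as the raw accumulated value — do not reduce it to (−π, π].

x' = -13.6000 + 19.8000·cos(1.3822)·0.1 = -13.2288
y' = 4.5000 + 19.8000·sin(1.3822)·0.1 = 6.4449
θ' = 1.3822 + (19.8000/2.7)·tan(0.44)·0.1 = 1.7274
v' = 19.8000 − 1.9000·0.1 = 19.6100

(-13.2288, 6.4449, 1.7274, 19.6100)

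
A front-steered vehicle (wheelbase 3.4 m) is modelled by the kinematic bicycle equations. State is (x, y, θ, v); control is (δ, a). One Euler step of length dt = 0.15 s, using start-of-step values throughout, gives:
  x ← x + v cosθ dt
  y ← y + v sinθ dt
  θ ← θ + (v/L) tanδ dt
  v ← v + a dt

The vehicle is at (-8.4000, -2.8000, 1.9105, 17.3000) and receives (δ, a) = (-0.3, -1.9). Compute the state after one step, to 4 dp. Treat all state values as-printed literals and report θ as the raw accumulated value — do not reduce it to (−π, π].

x' = -8.4000 + 17.3000·cos(1.9105)·0.15 = -9.2647
y' = -2.8000 + 17.3000·sin(1.9105)·0.15 = -0.3533
θ' = 1.9105 + (17.3000/3.4)·tan(-0.3)·0.15 = 1.6744
v' = 17.3000 − 1.9000·0.15 = 17.0150

(-9.2647, -0.3533, 1.6744, 17.0150)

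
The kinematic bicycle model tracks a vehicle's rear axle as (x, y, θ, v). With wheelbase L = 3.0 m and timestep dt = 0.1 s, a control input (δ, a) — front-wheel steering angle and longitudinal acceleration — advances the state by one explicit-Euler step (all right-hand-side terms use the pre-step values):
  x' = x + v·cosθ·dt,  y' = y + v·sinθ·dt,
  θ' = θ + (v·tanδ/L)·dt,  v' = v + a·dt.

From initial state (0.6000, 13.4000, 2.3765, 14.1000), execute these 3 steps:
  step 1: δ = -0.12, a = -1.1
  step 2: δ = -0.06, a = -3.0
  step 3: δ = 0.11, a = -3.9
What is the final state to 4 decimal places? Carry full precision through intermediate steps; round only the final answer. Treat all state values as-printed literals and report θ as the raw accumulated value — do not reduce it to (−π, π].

(-2.2734, 16.4294, 2.3422, 13.3000)

after step 1 (δ=-0.12, a=-1.1): (-0.417059, 14.376571, 2.319828, 13.990000)
after step 2 (δ=-0.06, a=-3.0): (-1.369679, 15.401127, 2.291814, 13.690000)
after step 3 (δ=0.11, a=-3.9): (-2.273424, 16.429430, 2.342214, 13.300000)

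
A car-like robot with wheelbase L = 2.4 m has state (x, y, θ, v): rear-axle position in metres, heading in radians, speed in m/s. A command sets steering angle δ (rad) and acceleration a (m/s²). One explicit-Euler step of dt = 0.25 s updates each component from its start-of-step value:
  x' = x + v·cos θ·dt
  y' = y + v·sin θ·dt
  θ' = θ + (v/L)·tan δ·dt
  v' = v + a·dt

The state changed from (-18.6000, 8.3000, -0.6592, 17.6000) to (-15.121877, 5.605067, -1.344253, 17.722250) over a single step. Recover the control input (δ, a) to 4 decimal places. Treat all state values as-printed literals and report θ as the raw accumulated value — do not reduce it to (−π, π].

a = (v'−v)/dt = (0.122250)/0.25 = 0.4890
Δθ = θ'−θ = -0.685053;  (v·dt/L) = 17.6000·0.25/2.4 = 1.833333
tan δ = Δθ·L/(v·dt) = -0.373665  →  δ = -0.3576

δ = -0.3576, a = 0.4890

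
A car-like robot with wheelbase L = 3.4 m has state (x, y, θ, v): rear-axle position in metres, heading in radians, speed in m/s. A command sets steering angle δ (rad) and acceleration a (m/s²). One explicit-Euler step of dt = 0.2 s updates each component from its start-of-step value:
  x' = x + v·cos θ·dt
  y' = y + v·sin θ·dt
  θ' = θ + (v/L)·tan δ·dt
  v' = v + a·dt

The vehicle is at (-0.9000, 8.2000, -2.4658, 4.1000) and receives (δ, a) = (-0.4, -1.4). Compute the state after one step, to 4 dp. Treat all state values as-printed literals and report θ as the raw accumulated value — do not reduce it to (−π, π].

x' = -0.9000 + 4.1000·cos(-2.4658)·0.2 = -1.5398
y' = 8.2000 + 4.1000·sin(-2.4658)·0.2 = 7.6871
θ' = -2.4658 + (4.1000/3.4)·tan(-0.4)·0.2 = -2.5678
v' = 4.1000 − 1.4000·0.2 = 3.8200

(-1.5398, 7.6871, -2.5678, 3.8200)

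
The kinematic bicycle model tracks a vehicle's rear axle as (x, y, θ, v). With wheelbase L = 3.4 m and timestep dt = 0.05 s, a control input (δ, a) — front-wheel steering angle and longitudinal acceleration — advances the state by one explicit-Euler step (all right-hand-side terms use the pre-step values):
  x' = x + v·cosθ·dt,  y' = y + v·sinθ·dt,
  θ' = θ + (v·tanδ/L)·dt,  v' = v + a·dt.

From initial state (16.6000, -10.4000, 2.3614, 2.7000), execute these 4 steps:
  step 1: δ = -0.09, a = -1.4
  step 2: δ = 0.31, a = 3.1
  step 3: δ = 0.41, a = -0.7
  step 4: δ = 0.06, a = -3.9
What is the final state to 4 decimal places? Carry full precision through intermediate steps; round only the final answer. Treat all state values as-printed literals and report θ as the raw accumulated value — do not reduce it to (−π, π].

after step 1 (δ=-0.09, a=-1.4): (16.504045, -10.305039, 2.357817, 2.630000)
after step 2 (δ=0.31, a=3.1): (16.410910, -10.212205, 2.370206, 2.785000)
after step 3 (δ=0.41, a=-0.7): (16.311075, -10.115130, 2.388007, 2.750000)
after step 4 (δ=0.06, a=-3.9): (16.210805, -10.021044, 2.390436, 2.555000)

(16.2108, -10.0210, 2.3904, 2.5550)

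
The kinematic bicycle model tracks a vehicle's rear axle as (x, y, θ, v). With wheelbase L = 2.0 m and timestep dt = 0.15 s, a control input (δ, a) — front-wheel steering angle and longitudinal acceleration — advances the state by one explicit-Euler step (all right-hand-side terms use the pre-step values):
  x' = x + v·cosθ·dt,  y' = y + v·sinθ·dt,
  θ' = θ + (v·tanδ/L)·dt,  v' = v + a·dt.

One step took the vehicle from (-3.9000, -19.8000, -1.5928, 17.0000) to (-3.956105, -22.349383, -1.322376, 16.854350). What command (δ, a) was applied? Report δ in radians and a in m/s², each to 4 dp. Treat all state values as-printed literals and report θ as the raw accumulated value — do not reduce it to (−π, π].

δ = 0.2090, a = -0.9710

a = (v'−v)/dt = (-0.145650)/0.15 = -0.9710
Δθ = θ'−θ = 0.270424;  (v·dt/L) = 17.0000·0.15/2.0 = 1.275000
tan δ = Δθ·L/(v·dt) = 0.212097  →  δ = 0.2090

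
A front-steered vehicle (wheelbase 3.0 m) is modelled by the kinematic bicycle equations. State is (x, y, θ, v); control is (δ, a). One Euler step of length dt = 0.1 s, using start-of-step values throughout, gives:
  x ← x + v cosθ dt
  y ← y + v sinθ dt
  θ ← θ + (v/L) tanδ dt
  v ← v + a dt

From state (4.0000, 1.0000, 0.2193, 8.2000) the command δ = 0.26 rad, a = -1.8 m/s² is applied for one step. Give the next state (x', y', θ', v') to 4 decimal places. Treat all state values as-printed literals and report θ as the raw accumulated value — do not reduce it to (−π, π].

(4.8004, 1.1784, 0.2920, 8.0200)

x' = 4.0000 + 8.2000·cos(0.2193)·0.1 = 4.8004
y' = 1.0000 + 8.2000·sin(0.2193)·0.1 = 1.1784
θ' = 0.2193 + (8.2000/3.0)·tan(0.26)·0.1 = 0.2920
v' = 8.2000 − 1.8000·0.1 = 8.0200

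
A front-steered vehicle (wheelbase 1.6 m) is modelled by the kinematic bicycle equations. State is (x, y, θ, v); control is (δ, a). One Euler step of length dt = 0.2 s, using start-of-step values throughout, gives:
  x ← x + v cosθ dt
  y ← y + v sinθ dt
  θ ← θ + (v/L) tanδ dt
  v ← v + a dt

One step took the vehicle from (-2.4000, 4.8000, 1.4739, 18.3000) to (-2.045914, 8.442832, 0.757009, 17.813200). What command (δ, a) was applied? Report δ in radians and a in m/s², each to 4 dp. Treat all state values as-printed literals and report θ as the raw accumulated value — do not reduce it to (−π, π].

δ = -0.3037, a = -2.4340

a = (v'−v)/dt = (-0.486800)/0.2 = -2.4340
Δθ = θ'−θ = -0.716891;  (v·dt/L) = 18.3000·0.2/1.6 = 2.287500
tan δ = Δθ·L/(v·dt) = -0.313395  →  δ = -0.3037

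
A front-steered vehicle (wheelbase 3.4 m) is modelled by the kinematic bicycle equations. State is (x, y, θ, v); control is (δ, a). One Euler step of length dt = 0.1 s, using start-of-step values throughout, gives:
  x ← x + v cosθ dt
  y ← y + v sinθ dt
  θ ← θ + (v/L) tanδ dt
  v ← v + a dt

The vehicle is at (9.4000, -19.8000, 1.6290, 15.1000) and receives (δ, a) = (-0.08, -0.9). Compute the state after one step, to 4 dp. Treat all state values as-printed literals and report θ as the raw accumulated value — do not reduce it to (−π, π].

x' = 9.4000 + 15.1000·cos(1.6290)·0.1 = 9.3122
y' = -19.8000 + 15.1000·sin(1.6290)·0.1 = -18.2926
θ' = 1.6290 + (15.1000/3.4)·tan(-0.08)·0.1 = 1.5934
v' = 15.1000 − 0.9000·0.1 = 15.0100

(9.3122, -18.2926, 1.5934, 15.0100)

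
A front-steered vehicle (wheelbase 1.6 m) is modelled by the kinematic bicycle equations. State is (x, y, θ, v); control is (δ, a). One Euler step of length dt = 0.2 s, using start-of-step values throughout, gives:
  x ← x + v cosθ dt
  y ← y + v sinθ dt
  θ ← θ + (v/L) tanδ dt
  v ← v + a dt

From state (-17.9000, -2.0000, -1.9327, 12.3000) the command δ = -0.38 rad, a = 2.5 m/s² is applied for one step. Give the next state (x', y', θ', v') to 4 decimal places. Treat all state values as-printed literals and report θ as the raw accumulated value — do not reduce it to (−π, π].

(-18.7710, -4.3007, -2.5468, 12.8000)

x' = -17.9000 + 12.3000·cos(-1.9327)·0.2 = -18.7710
y' = -2.0000 + 12.3000·sin(-1.9327)·0.2 = -4.3007
θ' = -1.9327 + (12.3000/1.6)·tan(-0.38)·0.2 = -2.5468
v' = 12.3000 + 2.5000·0.2 = 12.8000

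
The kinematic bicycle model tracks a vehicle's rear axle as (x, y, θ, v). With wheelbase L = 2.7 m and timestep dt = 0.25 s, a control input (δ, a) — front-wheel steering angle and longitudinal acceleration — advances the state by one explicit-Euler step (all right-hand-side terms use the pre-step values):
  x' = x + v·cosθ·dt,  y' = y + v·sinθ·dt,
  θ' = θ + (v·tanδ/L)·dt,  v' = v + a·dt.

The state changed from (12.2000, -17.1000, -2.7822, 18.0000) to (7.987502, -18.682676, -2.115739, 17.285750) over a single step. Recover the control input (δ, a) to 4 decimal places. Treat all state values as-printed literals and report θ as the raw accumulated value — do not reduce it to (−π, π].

δ = 0.3804, a = -2.8570

a = (v'−v)/dt = (-0.714250)/0.25 = -2.8570
Δθ = θ'−θ = 0.666461;  (v·dt/L) = 18.0000·0.25/2.7 = 1.666667
tan δ = Δθ·L/(v·dt) = 0.399877  →  δ = 0.3804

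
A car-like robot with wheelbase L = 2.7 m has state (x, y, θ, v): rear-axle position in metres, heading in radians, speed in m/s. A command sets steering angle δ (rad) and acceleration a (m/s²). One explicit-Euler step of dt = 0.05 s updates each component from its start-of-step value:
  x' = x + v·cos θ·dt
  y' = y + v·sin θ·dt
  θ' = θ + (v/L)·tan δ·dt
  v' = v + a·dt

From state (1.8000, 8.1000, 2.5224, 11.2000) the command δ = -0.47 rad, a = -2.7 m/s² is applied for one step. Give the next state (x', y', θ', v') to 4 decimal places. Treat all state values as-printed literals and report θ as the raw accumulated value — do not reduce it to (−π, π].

(1.3440, 8.4250, 2.4170, 11.0650)

x' = 1.8000 + 11.2000·cos(2.5224)·0.05 = 1.3440
y' = 8.1000 + 11.2000·sin(2.5224)·0.05 = 8.4250
θ' = 2.5224 + (11.2000/2.7)·tan(-0.47)·0.05 = 2.4170
v' = 11.2000 − 2.7000·0.05 = 11.0650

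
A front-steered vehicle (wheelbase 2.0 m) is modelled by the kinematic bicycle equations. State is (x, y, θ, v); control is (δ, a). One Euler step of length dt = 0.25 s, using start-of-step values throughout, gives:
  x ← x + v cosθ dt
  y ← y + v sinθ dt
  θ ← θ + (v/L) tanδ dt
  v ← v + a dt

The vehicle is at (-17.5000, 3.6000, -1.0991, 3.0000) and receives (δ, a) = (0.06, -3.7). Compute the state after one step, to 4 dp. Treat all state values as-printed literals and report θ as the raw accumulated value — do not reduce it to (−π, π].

x' = -17.5000 + 3.0000·cos(-1.0991)·0.25 = -17.1592
y' = 3.6000 + 3.0000·sin(-1.0991)·0.25 = 2.9319
θ' = -1.0991 + (3.0000/2.0)·tan(0.06)·0.25 = -1.0766
v' = 3.0000 − 3.7000·0.25 = 2.0750

(-17.1592, 2.9319, -1.0766, 2.0750)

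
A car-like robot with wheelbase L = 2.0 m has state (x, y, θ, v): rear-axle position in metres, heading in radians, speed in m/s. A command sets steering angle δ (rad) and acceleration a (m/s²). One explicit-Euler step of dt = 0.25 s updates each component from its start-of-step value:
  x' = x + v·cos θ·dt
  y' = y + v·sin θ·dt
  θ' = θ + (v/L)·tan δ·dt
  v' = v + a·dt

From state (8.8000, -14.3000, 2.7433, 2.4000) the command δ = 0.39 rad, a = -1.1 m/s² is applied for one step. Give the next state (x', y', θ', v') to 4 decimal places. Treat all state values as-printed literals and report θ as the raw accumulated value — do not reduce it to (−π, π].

(8.2470, -14.0673, 2.8666, 2.1250)

x' = 8.8000 + 2.4000·cos(2.7433)·0.25 = 8.2470
y' = -14.3000 + 2.4000·sin(2.7433)·0.25 = -14.0673
θ' = 2.7433 + (2.4000/2.0)·tan(0.39)·0.25 = 2.8666
v' = 2.4000 − 1.1000·0.25 = 2.1250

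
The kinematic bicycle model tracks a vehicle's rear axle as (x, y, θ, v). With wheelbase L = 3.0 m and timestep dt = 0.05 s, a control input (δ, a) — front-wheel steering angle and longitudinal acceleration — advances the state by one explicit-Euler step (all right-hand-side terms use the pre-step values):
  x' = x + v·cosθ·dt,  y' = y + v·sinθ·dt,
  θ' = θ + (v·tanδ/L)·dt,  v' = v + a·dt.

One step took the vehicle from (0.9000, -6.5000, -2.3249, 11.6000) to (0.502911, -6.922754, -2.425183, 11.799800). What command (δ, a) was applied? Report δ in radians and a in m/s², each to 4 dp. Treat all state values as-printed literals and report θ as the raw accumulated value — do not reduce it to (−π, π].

a = (v'−v)/dt = (0.199800)/0.05 = 3.9960
Δθ = θ'−θ = -0.100283;  (v·dt/L) = 11.6000·0.05/3.0 = 0.193333
tan δ = Δθ·L/(v·dt) = -0.518705  →  δ = -0.4785

δ = -0.4785, a = 3.9960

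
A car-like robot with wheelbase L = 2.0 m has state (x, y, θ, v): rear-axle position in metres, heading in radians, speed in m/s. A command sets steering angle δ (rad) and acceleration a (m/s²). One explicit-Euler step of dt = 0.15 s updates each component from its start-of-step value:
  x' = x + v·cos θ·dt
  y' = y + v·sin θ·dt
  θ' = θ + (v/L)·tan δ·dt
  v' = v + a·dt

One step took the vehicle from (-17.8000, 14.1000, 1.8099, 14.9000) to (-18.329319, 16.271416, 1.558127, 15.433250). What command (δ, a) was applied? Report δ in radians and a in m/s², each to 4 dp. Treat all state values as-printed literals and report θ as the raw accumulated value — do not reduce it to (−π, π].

a = (v'−v)/dt = (0.533250)/0.15 = 3.5550
Δθ = θ'−θ = -0.251773;  (v·dt/L) = 14.9000·0.15/2.0 = 1.117500
tan δ = Δθ·L/(v·dt) = -0.225300  →  δ = -0.2216

δ = -0.2216, a = 3.5550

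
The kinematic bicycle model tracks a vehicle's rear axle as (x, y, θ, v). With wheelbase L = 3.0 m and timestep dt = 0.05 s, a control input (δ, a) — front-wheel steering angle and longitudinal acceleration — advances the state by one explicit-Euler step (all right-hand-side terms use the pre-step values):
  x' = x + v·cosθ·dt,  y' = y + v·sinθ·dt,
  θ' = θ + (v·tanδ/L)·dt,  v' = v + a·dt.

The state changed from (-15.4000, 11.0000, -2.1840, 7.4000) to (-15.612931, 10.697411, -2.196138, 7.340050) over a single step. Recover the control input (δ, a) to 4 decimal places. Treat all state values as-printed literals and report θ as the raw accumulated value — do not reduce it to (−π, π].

δ = -0.0981, a = -1.1990

a = (v'−v)/dt = (-0.059950)/0.05 = -1.1990
Δθ = θ'−θ = -0.012138;  (v·dt/L) = 7.4000·0.05/3.0 = 0.123333
tan δ = Δθ·L/(v·dt) = -0.098416  →  δ = -0.0981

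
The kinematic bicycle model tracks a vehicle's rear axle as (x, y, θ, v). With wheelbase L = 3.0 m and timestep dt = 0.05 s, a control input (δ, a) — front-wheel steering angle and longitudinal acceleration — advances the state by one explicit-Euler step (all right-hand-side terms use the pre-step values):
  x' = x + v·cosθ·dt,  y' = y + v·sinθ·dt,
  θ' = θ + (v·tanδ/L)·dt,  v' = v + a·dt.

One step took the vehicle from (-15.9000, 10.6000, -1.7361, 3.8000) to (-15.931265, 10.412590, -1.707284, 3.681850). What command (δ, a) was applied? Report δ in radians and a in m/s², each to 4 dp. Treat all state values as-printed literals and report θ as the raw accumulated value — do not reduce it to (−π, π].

a = (v'−v)/dt = (-0.118150)/0.05 = -2.3630
Δθ = θ'−θ = 0.028816;  (v·dt/L) = 3.8000·0.05/3.0 = 0.063333
tan δ = Δθ·L/(v·dt) = 0.454989  →  δ = 0.4270

δ = 0.4270, a = -2.3630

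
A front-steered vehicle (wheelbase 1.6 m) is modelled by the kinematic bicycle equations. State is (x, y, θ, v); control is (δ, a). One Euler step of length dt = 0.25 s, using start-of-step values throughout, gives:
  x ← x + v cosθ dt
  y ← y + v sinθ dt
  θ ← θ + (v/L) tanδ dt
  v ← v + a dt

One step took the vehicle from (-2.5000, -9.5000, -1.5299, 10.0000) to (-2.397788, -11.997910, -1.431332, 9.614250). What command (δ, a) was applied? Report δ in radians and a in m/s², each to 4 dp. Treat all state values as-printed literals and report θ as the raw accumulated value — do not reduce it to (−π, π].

δ = 0.0630, a = -1.5430

a = (v'−v)/dt = (-0.385750)/0.25 = -1.5430
Δθ = θ'−θ = 0.098568;  (v·dt/L) = 10.0000·0.25/1.6 = 1.562500
tan δ = Δθ·L/(v·dt) = 0.063084  →  δ = 0.0630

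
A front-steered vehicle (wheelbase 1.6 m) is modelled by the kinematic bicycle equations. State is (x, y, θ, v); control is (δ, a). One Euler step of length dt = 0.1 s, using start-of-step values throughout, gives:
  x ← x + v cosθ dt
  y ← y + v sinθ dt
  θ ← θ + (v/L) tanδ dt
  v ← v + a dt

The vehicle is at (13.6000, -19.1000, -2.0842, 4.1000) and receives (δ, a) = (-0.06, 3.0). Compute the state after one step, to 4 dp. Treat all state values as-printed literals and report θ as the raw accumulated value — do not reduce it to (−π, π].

x' = 13.6000 + 4.1000·cos(-2.0842)·0.1 = 13.3986
y' = -19.1000 + 4.1000·sin(-2.0842)·0.1 = -19.4571
θ' = -2.0842 + (4.1000/1.6)·tan(-0.06)·0.1 = -2.0996
v' = 4.1000 + 3.0000·0.1 = 4.4000

(13.3986, -19.4571, -2.0996, 4.4000)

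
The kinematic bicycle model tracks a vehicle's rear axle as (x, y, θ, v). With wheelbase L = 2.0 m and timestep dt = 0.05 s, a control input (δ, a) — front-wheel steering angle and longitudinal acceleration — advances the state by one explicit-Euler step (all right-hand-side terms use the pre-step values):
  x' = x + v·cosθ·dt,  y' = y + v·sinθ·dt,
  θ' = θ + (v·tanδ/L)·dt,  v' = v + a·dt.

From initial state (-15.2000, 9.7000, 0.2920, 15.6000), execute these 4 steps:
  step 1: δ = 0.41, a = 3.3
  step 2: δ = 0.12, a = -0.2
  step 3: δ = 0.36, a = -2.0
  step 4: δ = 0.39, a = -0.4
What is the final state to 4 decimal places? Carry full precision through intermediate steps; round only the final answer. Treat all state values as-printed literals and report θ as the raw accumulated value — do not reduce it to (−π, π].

(-12.4397, 11.1377, 0.8182, 15.6350)

after step 1 (δ=0.41, a=3.3): (-14.453017, 9.924537, 0.461506, 15.765000)
after step 2 (δ=0.12, a=-0.2): (-13.747232, 10.275543, 0.509030, 15.755000)
after step 3 (δ=0.36, a=-2.0): (-13.059354, 10.659437, 0.657285, 15.655000)
after step 4 (δ=0.39, a=-0.4): (-12.439687, 11.137674, 0.818162, 15.635000)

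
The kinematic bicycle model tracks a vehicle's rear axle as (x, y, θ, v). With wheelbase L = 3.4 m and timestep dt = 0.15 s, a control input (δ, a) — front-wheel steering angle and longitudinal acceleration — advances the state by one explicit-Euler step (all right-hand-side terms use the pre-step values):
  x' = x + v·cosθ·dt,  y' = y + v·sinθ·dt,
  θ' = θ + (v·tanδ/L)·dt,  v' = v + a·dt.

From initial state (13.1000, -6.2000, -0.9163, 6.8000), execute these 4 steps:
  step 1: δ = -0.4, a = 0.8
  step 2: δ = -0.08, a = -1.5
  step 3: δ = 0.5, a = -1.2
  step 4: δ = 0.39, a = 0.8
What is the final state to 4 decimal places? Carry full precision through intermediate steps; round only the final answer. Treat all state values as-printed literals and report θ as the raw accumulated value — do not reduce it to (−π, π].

after step 1 (δ=-0.4, a=0.8): (13.720935, -7.009222, -1.043138, 6.920000)
after step 2 (δ=-0.08, a=-1.5): (14.243580, -7.906042, -1.067614, 6.695000)
after step 3 (δ=0.5, a=-1.2): (14.727845, -8.785817, -0.906254, 6.515000)
after step 4 (δ=0.39, a=0.8): (15.330515, -9.555107, -0.788106, 6.635000)

(15.3305, -9.5551, -0.7881, 6.6350)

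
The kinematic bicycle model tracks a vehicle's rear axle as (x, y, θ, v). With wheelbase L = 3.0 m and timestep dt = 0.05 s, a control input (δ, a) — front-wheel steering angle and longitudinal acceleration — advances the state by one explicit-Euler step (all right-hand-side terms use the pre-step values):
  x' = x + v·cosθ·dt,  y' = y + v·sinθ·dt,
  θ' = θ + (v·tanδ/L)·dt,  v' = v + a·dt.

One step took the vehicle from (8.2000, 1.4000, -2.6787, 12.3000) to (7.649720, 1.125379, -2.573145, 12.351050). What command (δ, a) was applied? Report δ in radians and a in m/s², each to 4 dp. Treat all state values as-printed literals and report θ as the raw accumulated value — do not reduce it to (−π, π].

a = (v'−v)/dt = (0.051050)/0.05 = 1.0210
Δθ = θ'−θ = 0.105555;  (v·dt/L) = 12.3000·0.05/3.0 = 0.205000
tan δ = Δθ·L/(v·dt) = 0.514902  →  δ = 0.4755

δ = 0.4755, a = 1.0210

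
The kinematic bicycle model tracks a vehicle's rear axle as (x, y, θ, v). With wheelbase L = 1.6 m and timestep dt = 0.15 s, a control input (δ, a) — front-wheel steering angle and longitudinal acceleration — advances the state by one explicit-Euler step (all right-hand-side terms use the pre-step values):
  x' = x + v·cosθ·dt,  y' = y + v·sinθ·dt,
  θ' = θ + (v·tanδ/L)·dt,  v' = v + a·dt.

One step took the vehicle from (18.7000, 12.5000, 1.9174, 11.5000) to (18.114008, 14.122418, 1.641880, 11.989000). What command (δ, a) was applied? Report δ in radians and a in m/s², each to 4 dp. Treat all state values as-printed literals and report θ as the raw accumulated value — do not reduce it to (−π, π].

δ = -0.2502, a = 3.2600

a = (v'−v)/dt = (0.489000)/0.15 = 3.2600
Δθ = θ'−θ = -0.275520;  (v·dt/L) = 11.5000·0.15/1.6 = 1.078125
tan δ = Δθ·L/(v·dt) = -0.255555  →  δ = -0.2502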